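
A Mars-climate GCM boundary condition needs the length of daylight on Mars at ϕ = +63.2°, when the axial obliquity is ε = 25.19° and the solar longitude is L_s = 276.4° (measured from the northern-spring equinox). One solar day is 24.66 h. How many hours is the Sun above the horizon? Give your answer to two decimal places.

Solar declination: sin δ = sin ε · sin L_s = sin 25.19° × sin 276.4° = -0.42297, so δ = -25.022°.
cos h₀ = −tan ϕ · tan δ = −tan(+63.2°) × tan(-25.022°) = 0.9241, so h₀ = 0.3922 rad = 22.47°.
Daylight = 2h₀/(2π) × 24.66 h = (0.3922/π) × 24.66 = 3.08 h.

3.08 h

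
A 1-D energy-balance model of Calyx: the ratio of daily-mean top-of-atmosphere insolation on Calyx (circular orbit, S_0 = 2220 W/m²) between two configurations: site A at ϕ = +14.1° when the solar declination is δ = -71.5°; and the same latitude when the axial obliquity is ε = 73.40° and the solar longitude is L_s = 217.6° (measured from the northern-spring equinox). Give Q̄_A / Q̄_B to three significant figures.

Q̄_A / Q̄_B ≈ 0.0635

— Configuration A (ϕ=+14.1°):
cos h₀ = −tan(+14.1°) tan(-71.500°) = 0.7507, h₀ = 0.7217 rad.
Bracket: h₀ sin ϕ sin δ + cos ϕ cos δ sin h₀ = 0.7217×0.24362×-0.94832 + 0.96987×0.31730×0.66064 = -0.166734 + 0.203305 = 0.036571.
Q̄ = (S_0/π) × [bracket] = (2220/π) × 0.036571 = 25.843 W/m².
— Configuration B (ϕ=+14.1°):
Solar declination: sin δ = sin ε · sin L_s = sin 73.40° × sin 217.6° = -0.58472, so δ = -35.783°.
cos h₀ = −tan(+14.1°) tan(-35.783°) = 0.1810, h₀ = 1.3887 rad.
Bracket: h₀ sin ϕ sin δ + cos ϕ cos δ sin h₀ = 1.3887×0.24362×-0.58472 + 0.96987×0.81124×0.98347 = -0.197820 + 0.773792 = 0.575972.
Q̄ = (S_0/π) × [bracket] = (2220/π) × 0.575972 = 407.01 W/m².
Ratio Q̄_A / Q̄_B = 25.843 / 407.01 = 0.06349.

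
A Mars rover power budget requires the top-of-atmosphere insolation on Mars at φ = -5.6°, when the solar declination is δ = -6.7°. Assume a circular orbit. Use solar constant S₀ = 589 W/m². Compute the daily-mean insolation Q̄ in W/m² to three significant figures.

Q̄ ≈ 189 W/m²

cos H₀ = −tan(-5.6°) tan(-6.700°) = -0.0115, H₀ = 1.5823 rad.
Bracket: H₀ sin φ sin δ + cos φ cos δ sin H₀ = 1.5823×-0.09758×-0.11667 + 0.99523×0.99317×0.99993 = 0.018014 + 0.988363 = 1.006377.
Q̄ = (S₀/π) × [bracket] = (589/π) × 1.006377 = 188.7 W/m².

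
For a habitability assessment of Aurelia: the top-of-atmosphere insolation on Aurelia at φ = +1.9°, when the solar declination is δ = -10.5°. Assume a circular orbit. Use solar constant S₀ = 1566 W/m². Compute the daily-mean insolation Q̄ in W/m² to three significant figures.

cos H₀ = −tan(+1.9°) tan(-10.500°) = 0.0061, H₀ = 1.5646 rad.
Bracket: H₀ sin φ sin δ + cos φ cos δ sin H₀ = 1.5646×0.03316×-0.18224 + 0.99945×0.98325×0.99998 = -0.009455 + 0.982690 = 0.973235.
Q̄ = (S₀/π) × [bracket] = (1566/π) × 0.973235 = 485.1 W/m².

Q̄ ≈ 485 W/m²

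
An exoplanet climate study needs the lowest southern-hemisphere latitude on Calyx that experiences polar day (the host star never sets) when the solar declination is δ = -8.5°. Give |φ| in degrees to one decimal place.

Polar day requires cos H₀ = −tan φ tan δ ≤ −1, i.e. tan φ tan δ ≥ 1.
The boundary is |tan φ| · |tan δ| = 1, so |φ| = 90° − |δ| = 90° − 8.5° = 81.5° in the southern hemisphere.

|φ| = 81.5°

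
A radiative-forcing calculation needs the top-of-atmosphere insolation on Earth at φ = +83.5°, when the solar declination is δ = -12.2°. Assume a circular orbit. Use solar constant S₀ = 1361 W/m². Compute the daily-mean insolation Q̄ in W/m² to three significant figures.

Q̄ ≈ 0.00 W/m²

cos H₀ = −tan(+83.5°) tan(-12.200°) = 1.8976 ≥ 1 ⇒ polar night, H₀ = 0 and Q̄ = 0.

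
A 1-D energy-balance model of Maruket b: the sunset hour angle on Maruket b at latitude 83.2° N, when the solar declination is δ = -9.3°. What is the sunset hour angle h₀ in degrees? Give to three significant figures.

cos h₀ = −tan ϕ · tan δ = 1.3733 ≥ 1, so the host star never rises (polar night) and h₀ = 0.

h₀ = 0.00°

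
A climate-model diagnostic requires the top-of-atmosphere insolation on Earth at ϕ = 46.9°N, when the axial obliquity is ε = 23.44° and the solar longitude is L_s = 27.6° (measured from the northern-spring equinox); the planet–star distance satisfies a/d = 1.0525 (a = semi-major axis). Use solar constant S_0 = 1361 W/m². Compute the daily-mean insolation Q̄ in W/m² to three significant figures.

Q̄ ≈ 430 W/m²

Solar declination: sin δ = sin ε · sin L_s = sin 23.44° × sin 27.6° = 0.18429, so δ = +10.620°.
cos h₀ = −tan(+46.9°) tan(+10.620°) = -0.2004, h₀ = 1.7725 rad.
Bracket: h₀ sin ϕ sin δ + cos ϕ cos δ sin h₀ = 1.7725×0.73016×0.18429 + 0.68327×0.98287×0.97972 = 0.238510 + 0.657946 = 0.896456.
Inverse-square distance factor (a/d)² = 1.0525² = 1.107756.
Q̄ = (S_0/π) × 1.107756 × [bracket] = (1361/π) × 1.107756 × 0.896456 = 430.2 W/m².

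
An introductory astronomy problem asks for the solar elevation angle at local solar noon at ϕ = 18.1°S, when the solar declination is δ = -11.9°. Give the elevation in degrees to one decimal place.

At local noon the hour angle is zero, so the zenith angle equals |ϕ − δ| = |-18.1° − (-11.900°)| = 6.200°.
Elevation = 90° − 6.200° = 83.8°.

83.8°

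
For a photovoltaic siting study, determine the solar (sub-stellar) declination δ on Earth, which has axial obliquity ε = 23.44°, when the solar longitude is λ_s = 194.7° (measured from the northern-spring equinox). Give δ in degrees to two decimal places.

δ = -5.79°

sin δ = sin ε · sin λ_s = sin 23.44° × sin 194.7° = -0.100942.
δ = arcsin(-0.100942) = -5.79°.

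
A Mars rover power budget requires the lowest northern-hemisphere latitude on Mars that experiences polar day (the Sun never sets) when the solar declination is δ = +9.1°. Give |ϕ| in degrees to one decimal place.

|ϕ| = 80.9°

Polar day requires cos h₀ = −tan ϕ tan δ ≤ −1, i.e. tan ϕ tan δ ≥ 1.
The boundary is |tan ϕ| · |tan δ| = 1, so |ϕ| = 90° − |δ| = 90° − 9.1° = 80.9° in the northern hemisphere.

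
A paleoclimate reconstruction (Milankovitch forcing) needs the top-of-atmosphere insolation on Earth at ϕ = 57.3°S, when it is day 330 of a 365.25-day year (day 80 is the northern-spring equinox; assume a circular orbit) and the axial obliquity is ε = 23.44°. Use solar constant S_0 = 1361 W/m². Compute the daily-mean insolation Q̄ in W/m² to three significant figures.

Solar longitude: L_s = 360° × (330 − 80)/365.25 = 246.407°.
sin δ = sin 23.44° × sin 246.407° = -0.36454, so δ = -21.379°.
cos h₀ = −tan(-57.3°) tan(-21.379°) = -0.6098, h₀ = 2.2266 rad.
Bracket: h₀ sin ϕ sin δ + cos ϕ cos δ sin h₀ = 2.2266×-0.84151×-0.36454 + 0.54024×0.93119×0.79257 = 0.683041 + 0.398715 = 1.081756.
Q̄ = (S_0/π) × [bracket] = (1361/π) × 1.081756 = 468.6 W/m².

Q̄ ≈ 469 W/m²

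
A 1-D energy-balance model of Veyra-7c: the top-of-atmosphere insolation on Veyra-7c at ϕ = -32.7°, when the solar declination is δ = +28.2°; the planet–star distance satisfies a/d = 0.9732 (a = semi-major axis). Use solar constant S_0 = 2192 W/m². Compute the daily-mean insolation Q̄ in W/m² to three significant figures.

Q̄ ≈ 254 W/m²

cos h₀ = −tan(-32.7°) tan(+28.200°) = 0.3442, h₀ = 1.2194 rad.
Bracket: h₀ sin ϕ sin δ + cos ϕ cos δ sin h₀ = 1.2194×-0.54024×0.47255 + 0.84151×0.88130×0.93888 = -0.311301 + 0.696295 = 0.384994.
Inverse-square distance factor (a/d)² = 0.9732² = 0.947118.
Q̄ = (S_0/π) × 0.947118 × [bracket] = (2192/π) × 0.947118 × 0.384994 = 254.4 W/m².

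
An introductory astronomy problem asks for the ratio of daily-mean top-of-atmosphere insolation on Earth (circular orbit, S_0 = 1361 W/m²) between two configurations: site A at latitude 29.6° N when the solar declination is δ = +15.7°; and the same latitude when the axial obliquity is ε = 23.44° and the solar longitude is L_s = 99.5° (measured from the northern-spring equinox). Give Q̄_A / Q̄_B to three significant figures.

Q̄_A / Q̄_B ≈ 0.938

— Configuration A (ϕ=+29.6°):
cos h₀ = −tan(+29.6°) tan(+15.700°) = -0.1597, h₀ = 1.7312 rad.
Bracket: h₀ sin ϕ sin δ + cos ϕ cos δ sin h₀ = 1.7312×0.49394×0.27060 + 0.86949×0.96269×0.98717 = 0.231392 + 0.826310 = 1.057702.
Q̄ = (S_0/π) × [bracket] = (1361/π) × 1.057702 = 458.22 W/m².
— Configuration B (ϕ=+29.6°):
Solar declination: sin δ = sin ε · sin L_s = sin 23.44° × sin 99.5° = 0.39233, so δ = +23.100°.
cos h₀ = −tan(+29.6°) tan(+23.100°) = -0.2423, h₀ = 1.8155 rad.
Bracket: h₀ sin ϕ sin δ + cos ϕ cos δ sin h₀ = 1.8155×0.49394×0.39233 + 0.86949×0.91982×0.97020 = 0.351821 + 0.775941 = 1.127762.
Q̄ = (S_0/π) × [bracket] = (1361/π) × 1.127762 = 488.57 W/m².
Ratio Q̄_A / Q̄_B = 458.22 / 488.57 = 0.9379.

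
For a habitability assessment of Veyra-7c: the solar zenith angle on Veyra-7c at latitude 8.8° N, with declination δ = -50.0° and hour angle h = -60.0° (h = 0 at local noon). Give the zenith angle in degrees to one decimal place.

θ_z = 78.4°

cos θ_z = sin ϕ sin δ + cos ϕ cos δ cos h = -0.117194 + 0.317610 = 0.200416.
θ_z = arccos(0.200416) = 78.4°.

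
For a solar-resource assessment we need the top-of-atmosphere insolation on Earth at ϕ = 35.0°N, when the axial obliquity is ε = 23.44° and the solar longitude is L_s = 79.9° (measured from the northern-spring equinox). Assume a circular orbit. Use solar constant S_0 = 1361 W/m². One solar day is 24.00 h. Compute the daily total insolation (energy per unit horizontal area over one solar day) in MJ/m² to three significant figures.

42.7 MJ/m²

Solar declination: sin δ = sin ε · sin L_s = sin 23.44° × sin 79.9° = 0.39162, so δ = +23.056°.
cos h₀ = −tan(+35.0°) tan(+23.056°) = -0.2980, h₀ = 1.8734 rad.
Bracket: h₀ sin ϕ sin δ + cos ϕ cos δ sin h₀ = 1.8734×0.57358×0.39162 + 0.81915×0.92013×0.95456 = 0.420813 + 0.719475 = 1.140288.
Q̄ = (S_0/π) × [bracket] = (1361/π) × 1.140288 = 494.00 W/m².
Daily total = Q̄ × 24.00 h × 3600 s/h = 494.00 × 24.00 × 3600 / 10⁶ = 42.68 MJ/m².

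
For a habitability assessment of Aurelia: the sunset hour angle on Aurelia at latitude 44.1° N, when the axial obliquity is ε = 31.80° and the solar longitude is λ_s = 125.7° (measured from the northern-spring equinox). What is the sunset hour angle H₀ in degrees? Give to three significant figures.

Solar declination: sin δ = sin ε · sin λ_s = sin 31.80° × sin 125.7° = 0.42793, so δ = +25.336°.
cos H₀ = −tan φ · tan δ = −tan(+44.1°) × tan(+25.336°) = -0.4588, so H₀ = 2.0475 rad = 117.31°.

H₀ = 117°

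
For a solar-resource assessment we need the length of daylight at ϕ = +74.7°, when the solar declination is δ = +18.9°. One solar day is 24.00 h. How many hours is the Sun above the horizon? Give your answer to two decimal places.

24.00 h

Sunrise equation: cos h₀ = −tan ϕ · tan δ = -1.2515 ≤ −1, so the Sun never sets (polar day) and h₀ = π.
Daylight = 2h₀/(2π) × 24.00 h = (3.1416/π) × 24.00 = 24.00 h.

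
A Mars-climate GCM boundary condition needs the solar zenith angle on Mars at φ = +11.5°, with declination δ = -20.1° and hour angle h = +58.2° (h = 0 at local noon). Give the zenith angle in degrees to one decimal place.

θ_z = 65.4°

cos θ_z = sin φ sin δ + cos φ cos δ cos h = -0.068515 + 0.484927 = 0.416412.
θ_z = arccos(0.416412) = 65.4°.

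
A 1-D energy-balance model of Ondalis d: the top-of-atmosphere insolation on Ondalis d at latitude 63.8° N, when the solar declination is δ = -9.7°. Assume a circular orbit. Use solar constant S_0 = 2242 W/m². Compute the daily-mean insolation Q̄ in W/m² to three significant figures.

cos h₀ = −tan(+63.8°) tan(-9.700°) = 0.3474, h₀ = 1.2160 rad.
Bracket: h₀ sin ϕ sin δ + cos ϕ cos δ sin h₀ = 1.2160×0.89726×-0.16849 + 0.44151×0.98570×0.93772 = -0.183834 + 0.408092 = 0.224258.
Q̄ = (S_0/π) × [bracket] = (2242/π) × 0.224258 = 160.0 W/m².

Q̄ ≈ 160 W/m²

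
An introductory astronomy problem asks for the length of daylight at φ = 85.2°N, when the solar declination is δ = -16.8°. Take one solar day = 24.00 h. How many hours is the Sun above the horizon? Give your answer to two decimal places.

cos H₀ = −tan φ · tan δ = 3.5954 ≥ 1, so the Sun never rises (polar night) and H₀ = 0.
Daylight = 2H₀/(2π) × 24.00 h = (0.0000/π) × 24.00 = 0.00 h.

0.00 h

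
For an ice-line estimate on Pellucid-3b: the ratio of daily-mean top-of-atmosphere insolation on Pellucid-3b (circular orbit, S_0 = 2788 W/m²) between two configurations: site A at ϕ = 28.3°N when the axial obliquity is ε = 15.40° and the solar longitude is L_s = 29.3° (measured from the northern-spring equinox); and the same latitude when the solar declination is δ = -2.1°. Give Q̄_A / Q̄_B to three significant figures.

— Configuration A (ϕ=+28.3°):
Solar declination: sin δ = sin ε · sin L_s = sin 15.40° × sin 29.3° = 0.12996, so δ = +7.467°.
cos h₀ = −tan(+28.3°) tan(+7.467°) = -0.0706, h₀ = 1.6414 rad.
Bracket: h₀ sin ϕ sin δ + cos ϕ cos δ sin h₀ = 1.6414×0.47409×0.12996 + 0.88048×0.99152×0.99751 = 0.101131 + 0.870840 = 0.971971.
Q̄ = (S_0/π) × [bracket] = (2788/π) × 0.971971 = 862.57 W/m².
— Configuration B (ϕ=+28.3°):
cos h₀ = −tan(+28.3°) tan(-2.100°) = 0.0197, h₀ = 1.5511 rad.
Bracket: h₀ sin ϕ sin δ + cos ϕ cos δ sin h₀ = 1.5511×0.47409×-0.03664 + 0.88048×0.99933×0.99981 = -0.026944 + 0.879723 = 0.852779.
Q̄ = (S_0/π) × [bracket] = (2788/π) × 0.852779 = 756.80 W/m².
Ratio Q̄_A / Q̄_B = 862.57 / 756.80 = 1.140.

Q̄_A / Q̄_B ≈ 1.14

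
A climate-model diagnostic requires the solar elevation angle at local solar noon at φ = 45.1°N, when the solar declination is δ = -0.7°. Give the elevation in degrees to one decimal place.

At local noon the hour angle is zero, so the zenith angle equals |φ − δ| = |+45.1° − (-0.700°)| = 45.800°.
Elevation = 90° − 45.800° = 44.2°.

44.2°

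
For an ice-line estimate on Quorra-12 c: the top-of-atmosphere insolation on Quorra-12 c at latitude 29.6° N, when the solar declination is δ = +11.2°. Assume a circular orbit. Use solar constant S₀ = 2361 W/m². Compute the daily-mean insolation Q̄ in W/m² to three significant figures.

Q̄ ≈ 758 W/m²

cos H₀ = −tan(+29.6°) tan(+11.200°) = -0.1125, H₀ = 1.6835 rad.
Bracket: H₀ sin φ sin δ + cos φ cos δ sin H₀ = 1.6835×0.49394×0.19423 + 0.86949×0.98096×0.99365 = 0.161512 + 0.847519 = 1.009031.
Q̄ = (S₀/π) × [bracket] = (2361/π) × 1.009031 = 758.3 W/m².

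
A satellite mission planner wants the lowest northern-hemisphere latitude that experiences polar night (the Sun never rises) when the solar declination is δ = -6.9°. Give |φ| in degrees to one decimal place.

Polar night requires cos H₀ = −tan φ tan δ ≥ 1, i.e. tan φ tan δ ≤ −1.
The boundary is |tan φ| · |tan δ| = 1, so |φ| = 90° − |δ| = 90° − 6.9° = 83.1° in the northern hemisphere.

|φ| = 83.1°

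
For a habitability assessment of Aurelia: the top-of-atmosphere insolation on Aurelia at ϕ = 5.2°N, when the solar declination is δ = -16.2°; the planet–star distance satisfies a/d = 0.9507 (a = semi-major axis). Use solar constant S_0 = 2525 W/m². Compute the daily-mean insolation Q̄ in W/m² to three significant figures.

Q̄ ≈ 666 W/m²

cos h₀ = −tan(+5.2°) tan(-16.200°) = 0.0264, h₀ = 1.5444 rad.
Bracket: h₀ sin ϕ sin δ + cos ϕ cos δ sin h₀ = 1.5444×0.09063×-0.27899 + 0.99588×0.96029×0.99965 = -0.039050 + 0.955999 = 0.916949.
Inverse-square distance factor (a/d)² = 0.9507² = 0.903830.
Q̄ = (S_0/π) × 0.903830 × [bracket] = (2525/π) × 0.903830 × 0.916949 = 666.1 W/m².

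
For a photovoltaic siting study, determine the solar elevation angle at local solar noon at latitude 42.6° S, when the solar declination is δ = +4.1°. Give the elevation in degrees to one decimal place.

43.3°

At local noon the hour angle is zero, so the zenith angle equals |ϕ − δ| = |-42.6° − (+4.100°)| = 46.700°.
Elevation = 90° − 46.700° = 43.3°.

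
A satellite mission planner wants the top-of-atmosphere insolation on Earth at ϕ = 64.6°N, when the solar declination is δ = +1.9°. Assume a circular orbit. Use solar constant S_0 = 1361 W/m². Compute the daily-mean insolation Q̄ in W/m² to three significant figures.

cos h₀ = −tan(+64.6°) tan(+1.900°) = -0.0699, h₀ = 1.6407 rad.
Bracket: h₀ sin ϕ sin δ + cos ϕ cos δ sin h₀ = 1.6407×0.90334×0.03316 + 0.42894×0.99945×0.99756 = 0.049147 + 0.427658 = 0.476805.
Q̄ = (S_0/π) × [bracket] = (1361/π) × 0.476805 = 206.6 W/m².

Q̄ ≈ 207 W/m²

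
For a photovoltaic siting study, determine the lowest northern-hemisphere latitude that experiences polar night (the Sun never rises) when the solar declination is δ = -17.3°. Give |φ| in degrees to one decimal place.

Polar night requires cos H₀ = −tan φ tan δ ≥ 1, i.e. tan φ tan δ ≤ −1.
The boundary is |tan φ| · |tan δ| = 1, so |φ| = 90° − |δ| = 90° − 17.3° = 72.7° in the northern hemisphere.

|φ| = 72.7°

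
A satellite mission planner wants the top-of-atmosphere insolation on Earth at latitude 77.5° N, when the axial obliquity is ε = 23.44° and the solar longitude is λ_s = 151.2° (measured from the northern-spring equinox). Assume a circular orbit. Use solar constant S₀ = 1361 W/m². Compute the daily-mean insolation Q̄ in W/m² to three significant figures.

Q̄ ≈ 258 W/m²

Solar declination: sin δ = sin ε · sin λ_s = sin 23.44° × sin 151.2° = 0.19164, so δ = +11.048°.
cos H₀ = −tan(+77.5°) tan(+11.048°) = -0.8807, H₀ = 2.6482 rad.
Bracket: H₀ sin φ sin δ + cos φ cos δ sin H₀ = 2.6482×0.97630×0.19164 + 0.21644×0.98147×0.47360 = 0.495473 + 0.100607 = 0.596080.
Q̄ = (S₀/π) × [bracket] = (1361/π) × 0.596080 = 258.2 W/m².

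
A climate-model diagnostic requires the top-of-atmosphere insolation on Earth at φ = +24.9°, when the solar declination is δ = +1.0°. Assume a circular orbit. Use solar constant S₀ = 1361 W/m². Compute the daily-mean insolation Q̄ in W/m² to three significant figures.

Q̄ ≈ 398 W/m²

cos H₀ = −tan(+24.9°) tan(+1.000°) = -0.0081, H₀ = 1.5789 rad.
Bracket: H₀ sin φ sin δ + cos φ cos δ sin H₀ = 1.5789×0.42104×0.01745 + 0.90704×0.99985×0.99997 = 0.011600 + 0.906877 = 0.918477.
Q̄ = (S₀/π) × [bracket] = (1361/π) × 0.918477 = 397.9 W/m².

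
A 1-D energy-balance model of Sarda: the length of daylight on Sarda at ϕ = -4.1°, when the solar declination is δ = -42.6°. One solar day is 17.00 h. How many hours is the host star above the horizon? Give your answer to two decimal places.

cos h₀ = −tan ϕ · tan δ = −tan(-4.1°) × tan(-42.600°) = -0.0659, so h₀ = 1.6368 rad = 93.78°.
Daylight = 2h₀/(2π) × 17.00 h = (1.6368/π) × 17.00 = 8.86 h.

8.86 h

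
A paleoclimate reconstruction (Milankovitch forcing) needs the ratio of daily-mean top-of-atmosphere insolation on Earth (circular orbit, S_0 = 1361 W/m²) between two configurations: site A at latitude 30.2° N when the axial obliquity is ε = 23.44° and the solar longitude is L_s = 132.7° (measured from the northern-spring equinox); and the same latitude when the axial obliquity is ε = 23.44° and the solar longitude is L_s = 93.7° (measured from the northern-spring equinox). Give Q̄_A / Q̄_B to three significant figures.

— Configuration A (ϕ=+30.2°):
Solar declination: sin δ = sin ε · sin L_s = sin 23.44° × sin 132.7° = 0.29234, so δ = +16.998°.
cos h₀ = −tan(+30.2°) tan(+16.998°) = -0.1779, h₀ = 1.7497 rad.
Bracket: h₀ sin ϕ sin δ + cos ϕ cos δ sin h₀ = 1.7497×0.50302×0.29234 + 0.86427×0.95631×0.98405 = 0.257298 + 0.813327 = 1.070625.
Q̄ = (S_0/π) × [bracket] = (1361/π) × 1.070625 = 463.82 W/m².
— Configuration B (ϕ=+30.2°):
Solar declination: sin δ = sin ε · sin L_s = sin 23.44° × sin 93.7° = 0.39696, so δ = +23.388°.
cos h₀ = −tan(+30.2°) tan(+23.388°) = -0.2517, h₀ = 1.8253 rad.
Bracket: h₀ sin ϕ sin δ + cos ϕ cos δ sin h₀ = 1.8253×0.50302×0.39696 + 0.86427×0.91784×0.96780 = 0.364474 + 0.767719 = 1.132193.
Q̄ = (S_0/π) × [bracket] = (1361/π) × 1.132193 = 490.49 W/m².
Ratio Q̄_A / Q̄_B = 463.82 / 490.49 = 0.9456.

Q̄_A / Q̄_B ≈ 0.946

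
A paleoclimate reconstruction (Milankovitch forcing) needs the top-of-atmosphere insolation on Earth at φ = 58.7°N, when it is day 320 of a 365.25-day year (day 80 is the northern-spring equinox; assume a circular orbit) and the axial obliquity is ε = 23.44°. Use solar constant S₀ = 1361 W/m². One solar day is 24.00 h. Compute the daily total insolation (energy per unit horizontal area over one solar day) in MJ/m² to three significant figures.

4.84 MJ/m²

Solar longitude: λ_s = 360° × (320 − 80)/365.25 = 236.550°.
sin δ = sin 23.44° × sin 236.550° = -0.33190, so δ = -19.384°.
cos H₀ = −tan(+58.7°) tan(-19.384°) = 0.5787, H₀ = 0.9537 rad.
Bracket: H₀ sin φ sin δ + cos φ cos δ sin H₀ = 0.9537×0.85446×-0.33190 + 0.51952×0.94331×0.81555 = -0.270465 + 0.399675 = 0.129210.
Q̄ = (S₀/π) × [bracket] = (1361/π) × 0.129210 = 55.976 W/m².
Daily total = Q̄ × 24.00 h × 3600 s/h = 55.976 × 24.00 × 3600 / 10⁶ = 4.836 MJ/m².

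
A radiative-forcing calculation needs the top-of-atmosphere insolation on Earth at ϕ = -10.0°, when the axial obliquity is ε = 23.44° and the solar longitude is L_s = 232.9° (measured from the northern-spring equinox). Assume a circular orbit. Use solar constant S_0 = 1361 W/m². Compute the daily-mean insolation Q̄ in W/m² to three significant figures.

Q̄ ≈ 443 W/m²

Solar declination: sin δ = sin ε · sin L_s = sin 23.44° × sin 232.9° = -0.31727, so δ = -18.498°.
cos h₀ = −tan(-10.0°) tan(-18.498°) = -0.0590, h₀ = 1.6298 rad.
Bracket: h₀ sin ϕ sin δ + cos ϕ cos δ sin h₀ = 1.6298×-0.17365×-0.31727 + 0.98481×0.94834×0.99826 = 0.089792 + 0.932310 = 1.022102.
Q̄ = (S_0/π) × [bracket] = (1361/π) × 1.022102 = 442.8 W/m².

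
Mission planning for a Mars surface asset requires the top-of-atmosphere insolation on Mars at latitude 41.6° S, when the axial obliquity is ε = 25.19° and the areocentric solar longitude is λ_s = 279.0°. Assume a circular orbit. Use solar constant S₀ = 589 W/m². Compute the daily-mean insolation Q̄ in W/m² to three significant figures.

Q̄ ≈ 220 W/m²

sin δ = sin 25.19° × sin 279.0° = -0.42038, so δ = -24.859°.
cos H₀ = −tan(-41.6°) tan(-24.859°) = -0.4113, H₀ = 1.9947 rad.
Bracket: H₀ sin φ sin δ + cos φ cos δ sin H₀ = 1.9947×-0.66393×-0.42038 + 0.74780×0.90735×0.91148 = 0.556727 + 0.618454 = 1.175181.
Q̄ = (S₀/π) × [bracket] = (589/π) × 1.175181 = 220.3 W/m².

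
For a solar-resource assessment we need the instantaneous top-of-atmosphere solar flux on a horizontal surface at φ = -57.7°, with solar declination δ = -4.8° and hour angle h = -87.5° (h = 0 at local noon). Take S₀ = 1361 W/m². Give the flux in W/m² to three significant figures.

cos θ_z = sin φ sin δ + cos φ cos δ cos h = 0.070730 + 0.023226 = 0.093956.
Flux = S₀ · cos θ_z = 1361 × 0.093956 = 127.9 W/m².

128 W/m²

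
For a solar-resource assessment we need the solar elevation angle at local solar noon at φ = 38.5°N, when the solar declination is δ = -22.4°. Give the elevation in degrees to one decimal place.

29.1°

At local noon the hour angle is zero, so the zenith angle equals |φ − δ| = |+38.5° − (-22.400°)| = 60.900°.
Elevation = 90° − 60.900° = 29.1°.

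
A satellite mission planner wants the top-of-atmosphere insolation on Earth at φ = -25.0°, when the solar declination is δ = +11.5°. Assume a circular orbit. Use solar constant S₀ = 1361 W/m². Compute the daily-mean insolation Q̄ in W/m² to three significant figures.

Q̄ ≈ 329 W/m²

cos H₀ = −tan(-25.0°) tan(+11.500°) = 0.0949, H₀ = 1.4758 rad.
Bracket: H₀ sin φ sin δ + cos φ cos δ sin H₀ = 1.4758×-0.42262×0.19937 + 0.90631×0.97992×0.99549 = -0.124348 + 0.884106 = 0.759758.
Q̄ = (S₀/π) × [bracket] = (1361/π) × 0.759758 = 329.1 W/m².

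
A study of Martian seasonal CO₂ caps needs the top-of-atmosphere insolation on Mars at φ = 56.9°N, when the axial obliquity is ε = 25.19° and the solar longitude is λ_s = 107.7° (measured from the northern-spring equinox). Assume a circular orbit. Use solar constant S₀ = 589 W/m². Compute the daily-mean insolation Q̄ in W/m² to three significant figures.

Q̄ ≈ 216 W/m²

Solar declination: sin δ = sin ε · sin λ_s = sin 25.19° × sin 107.7° = 0.40547, so δ = +23.921°.
cos H₀ = −tan(+56.9°) tan(+23.921°) = -0.6804, H₀ = 2.3192 rad.
Bracket: H₀ sin φ sin δ + cos φ cos δ sin H₀ = 2.3192×0.83772×0.40547 + 0.54610×0.91411×0.73280 = 0.787763 + 0.365810 = 1.153573.
Q̄ = (S₀/π) × [bracket] = (589/π) × 1.153573 = 216.3 W/m².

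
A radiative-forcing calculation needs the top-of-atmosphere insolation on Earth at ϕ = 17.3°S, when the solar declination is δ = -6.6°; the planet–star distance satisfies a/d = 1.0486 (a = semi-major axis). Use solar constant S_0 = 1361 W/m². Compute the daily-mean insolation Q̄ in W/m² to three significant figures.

Q̄ ≈ 478 W/m²

cos h₀ = −tan(-17.3°) tan(-6.600°) = -0.0360, h₀ = 1.6068 rad.
Bracket: h₀ sin ϕ sin δ + cos ϕ cos δ sin h₀ = 1.6068×-0.29737×-0.11494 + 0.95476×0.99337×0.99935 = 0.054920 + 0.947813 = 1.002733.
Inverse-square distance factor (a/d)² = 1.0486² = 1.099562.
Q̄ = (S_0/π) × 1.099562 × [bracket] = (1361/π) × 1.099562 × 1.002733 = 477.7 W/m².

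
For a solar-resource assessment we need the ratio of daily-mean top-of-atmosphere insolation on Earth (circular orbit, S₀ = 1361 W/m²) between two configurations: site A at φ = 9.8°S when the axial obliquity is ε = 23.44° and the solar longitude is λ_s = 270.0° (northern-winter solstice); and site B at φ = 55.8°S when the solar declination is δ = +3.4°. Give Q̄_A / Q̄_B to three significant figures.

— Configuration A (φ=-9.8°):
Solar declination: sin δ = sin ε · sin λ_s = sin 23.44° × sin 270.0° = -0.39779, so δ = -23.440°.
cos H₀ = −tan(-9.8°) tan(-23.440°) = -0.0749, H₀ = 1.6458 rad.
Bracket: H₀ sin φ sin δ + cos φ cos δ sin H₀ = 1.6458×-0.17021×-0.39779 + 0.98541×0.91748×0.99719 = 0.111434 + 0.901553 = 1.012987.
Q̄ = (S₀/π) × [bracket] = (1361/π) × 1.012987 = 438.85 W/m².
— Configuration B (φ=-55.8°):
cos H₀ = −tan(-55.8°) tan(+3.400°) = 0.0874, H₀ = 1.4833 rad.
Bracket: H₀ sin φ sin δ + cos φ cos δ sin H₀ = 1.4833×-0.82708×0.05931 + 0.56208×0.99824×0.99617 = -0.072762 + 0.558942 = 0.486180.
Q̄ = (S₀/π) × [bracket] = (1361/π) × 0.486180 = 210.62 W/m².
Ratio Q̄_A / Q̄_B = 438.85 / 210.62 = 2.084.

Q̄_A / Q̄_B ≈ 2.08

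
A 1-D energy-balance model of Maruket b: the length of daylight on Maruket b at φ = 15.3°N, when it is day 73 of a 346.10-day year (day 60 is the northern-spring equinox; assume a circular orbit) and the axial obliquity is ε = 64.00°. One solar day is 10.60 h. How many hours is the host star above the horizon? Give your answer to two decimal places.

Solar longitude: λ_s = 360° × (73 − 60)/346.10 = 13.522°.
sin δ = sin 64.00° × sin 13.522° = 0.21016, so δ = +12.132°.
cos H₀ = −tan φ · tan δ = −tan(+15.3°) × tan(+12.132°) = -0.0588, so H₀ = 1.6296 rad = 93.37°.
Daylight = 2H₀/(2π) × 10.60 h = (1.6296/π) × 10.60 = 5.50 h.

5.50 h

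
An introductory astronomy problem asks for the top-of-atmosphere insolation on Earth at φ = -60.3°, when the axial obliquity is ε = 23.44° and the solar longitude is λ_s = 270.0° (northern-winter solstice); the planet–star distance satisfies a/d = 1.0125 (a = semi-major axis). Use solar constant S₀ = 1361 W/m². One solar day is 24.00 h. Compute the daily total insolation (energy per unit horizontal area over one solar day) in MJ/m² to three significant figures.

Solar declination: sin δ = sin ε · sin λ_s = sin 23.44° × sin 270.0° = -0.39779, so δ = -23.440°.
cos H₀ = −tan(-60.3°) tan(-23.440°) = -0.7601, H₀ = 2.4343 rad.
Bracket: H₀ sin φ sin δ + cos φ cos δ sin H₀ = 2.4343×-0.86863×-0.39779 + 0.49546×0.91748×0.64978 = 0.841129 + 0.295374 = 1.136503.
Inverse-square distance factor (a/d)² = 1.0125² = 1.025156.
Q̄ = (S₀/π) × 1.025156 × [bracket] = (1361/π) × 1.025156 × 1.136503 = 504.74 W/m².
Daily total = Q̄ × 24.00 h × 3600 s/h = 504.74 × 24.00 × 3600 / 10⁶ = 43.61 MJ/m².

43.6 MJ/m²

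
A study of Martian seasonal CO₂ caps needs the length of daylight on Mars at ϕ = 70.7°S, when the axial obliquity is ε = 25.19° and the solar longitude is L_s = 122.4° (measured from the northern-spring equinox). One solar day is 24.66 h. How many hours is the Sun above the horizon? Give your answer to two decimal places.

Solar declination: sin δ = sin ε · sin L_s = sin 25.19° × sin 122.4° = 0.35936, so δ = +21.061°.
cos h₀ = −tan ϕ · tan δ = 1.0996 ≥ 1, so the Sun never rises (polar night) and h₀ = 0.
Daylight = 2h₀/(2π) × 24.66 h = (0.0000/π) × 24.66 = 0.00 h.

0.00 h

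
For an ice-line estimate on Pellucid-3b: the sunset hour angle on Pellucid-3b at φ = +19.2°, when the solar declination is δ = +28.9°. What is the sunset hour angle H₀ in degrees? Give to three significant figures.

H₀ = 101°

cos H₀ = −tan φ · tan δ = −tan(+19.2°) × tan(+28.900°) = -0.1922, so H₀ = 1.7642 rad = 101.08°.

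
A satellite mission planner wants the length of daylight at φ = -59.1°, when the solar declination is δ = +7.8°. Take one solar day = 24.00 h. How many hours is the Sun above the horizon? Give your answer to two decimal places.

cos H₀ = −tan φ · tan δ = −tan(-59.1°) × tan(+7.800°) = 0.2289, so H₀ = 1.3399 rad = 76.77°.
Daylight = 2H₀/(2π) × 24.00 h = (1.3399/π) × 24.00 = 10.24 h.

10.24 h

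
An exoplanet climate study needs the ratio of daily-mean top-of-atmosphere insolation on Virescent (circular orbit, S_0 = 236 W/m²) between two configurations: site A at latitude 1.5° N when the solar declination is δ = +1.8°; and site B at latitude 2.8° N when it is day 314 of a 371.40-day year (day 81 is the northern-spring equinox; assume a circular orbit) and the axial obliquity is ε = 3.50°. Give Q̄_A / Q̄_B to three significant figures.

— Configuration A (ϕ=+1.5°):
cos h₀ = −tan(+1.5°) tan(+1.800°) = -0.0008, h₀ = 1.5716 rad.
Bracket: h₀ sin ϕ sin δ + cos ϕ cos δ sin h₀ = 1.5716×0.02618×0.03141 + 0.99966×0.99951×1.00000 = 0.001292 + 0.999170 = 1.000462.
Q̄ = (S_0/π) × [bracket] = (236/π) × 1.000462 = 75.156 W/m².
— Configuration B (ϕ=+2.8°):
Solar longitude: L_s = 360° × (314 − 81)/371.40 = 225.848°.
sin δ = sin 3.50° × sin 225.848° = -0.04380, so δ = -2.510°.
cos h₀ = −tan(+2.8°) tan(-2.510°) = 0.0021, h₀ = 1.5687 rad.
Bracket: h₀ sin ϕ sin δ + cos ϕ cos δ sin h₀ = 1.5687×0.04885×-0.04380 + 0.99881×0.99904×1.00000 = -0.003356 + 0.997851 = 0.994495.
Q̄ = (S_0/π) × [bracket] = (236/π) × 0.994495 = 74.708 W/m².
Ratio Q̄_A / Q̄_B = 75.156 / 74.708 = 1.006.

Q̄_A / Q̄_B ≈ 1.01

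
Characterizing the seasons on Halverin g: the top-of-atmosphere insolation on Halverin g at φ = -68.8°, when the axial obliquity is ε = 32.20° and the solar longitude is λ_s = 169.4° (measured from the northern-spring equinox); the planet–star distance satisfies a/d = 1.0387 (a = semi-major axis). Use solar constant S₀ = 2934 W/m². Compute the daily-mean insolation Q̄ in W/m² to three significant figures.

Q̄ ≈ 230 W/m²

Solar declination: sin δ = sin ε · sin λ_s = sin 32.20° × sin 169.4° = 0.09802, so δ = +5.625°.
cos H₀ = −tan(-68.8°) tan(+5.625°) = 0.2539, H₀ = 1.3140 rad.
Bracket: H₀ sin φ sin δ + cos φ cos δ sin H₀ = 1.3140×-0.93232×0.09802 + 0.36162×0.99518×0.96722 = -0.120081 + 0.348080 = 0.227999.
Inverse-square distance factor (a/d)² = 1.0387² = 1.078898.
Q̄ = (S₀/π) × 1.078898 × [bracket] = (2934/π) × 1.078898 × 0.227999 = 229.7 W/m².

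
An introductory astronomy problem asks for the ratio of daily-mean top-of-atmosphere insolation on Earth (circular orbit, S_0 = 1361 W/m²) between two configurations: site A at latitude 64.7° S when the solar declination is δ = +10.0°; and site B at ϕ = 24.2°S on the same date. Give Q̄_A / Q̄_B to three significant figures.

— Configuration A (ϕ=-64.7°):
cos h₀ = −tan(-64.7°) tan(+10.000°) = 0.3730, h₀ = 1.1885 rad.
Bracket: h₀ sin ϕ sin δ + cos ϕ cos δ sin h₀ = 1.1885×-0.90408×0.17365 + 0.42736×0.98481×0.92782 = -0.186587 + 0.390490 = 0.203903.
Q̄ = (S_0/π) × [bracket] = (1361/π) × 0.203903 = 88.335 W/m².
— Configuration B (ϕ=-24.2°):
cos h₀ = −tan(-24.2°) tan(+10.000°) = 0.0792, h₀ = 1.4915 rad.
Bracket: h₀ sin ϕ sin δ + cos ϕ cos δ sin h₀ = 1.4915×-0.40992×0.17365 + 0.91212×0.98481×0.99686 = -0.106169 + 0.895444 = 0.789275.
Q̄ = (S_0/π) × [bracket] = (1361/π) × 0.789275 = 341.93 W/m².
Ratio Q̄_A / Q̄_B = 88.335 / 341.93 = 0.2583.

Q̄_A / Q̄_B ≈ 0.258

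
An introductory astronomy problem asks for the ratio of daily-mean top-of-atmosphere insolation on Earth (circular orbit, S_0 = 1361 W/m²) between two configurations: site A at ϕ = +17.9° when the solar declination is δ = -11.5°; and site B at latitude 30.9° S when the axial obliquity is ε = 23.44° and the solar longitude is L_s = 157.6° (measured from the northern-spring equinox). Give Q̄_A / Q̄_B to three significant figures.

— Configuration A (ϕ=+17.9°):
cos h₀ = −tan(+17.9°) tan(-11.500°) = 0.0657, h₀ = 1.5050 rad.
Bracket: h₀ sin ϕ sin δ + cos ϕ cos δ sin h₀ = 1.5050×0.30736×-0.19937 + 0.95159×0.97992×0.99784 = -0.092224 + 0.930468 = 0.838244.
Q̄ = (S_0/π) × [bracket] = (1361/π) × 0.838244 = 363.14 W/m².
— Configuration B (ϕ=-30.9°):
Solar declination: sin δ = sin ε · sin L_s = sin 23.44° × sin 157.6° = 0.15159, so δ = +8.719°.
cos h₀ = −tan(-30.9°) tan(+8.719°) = 0.0918, h₀ = 1.4789 rad.
Bracket: h₀ sin ϕ sin δ + cos ϕ cos δ sin h₀ = 1.4789×-0.51354×0.15159 + 0.85806×0.98844×0.99578 = -0.115129 + 0.844562 = 0.729433.
Q̄ = (S_0/π) × [bracket] = (1361/π) × 0.729433 = 316.00 W/m².
Ratio Q̄_A / Q̄_B = 363.14 / 316.00 = 1.149.

Q̄_A / Q̄_B ≈ 1.15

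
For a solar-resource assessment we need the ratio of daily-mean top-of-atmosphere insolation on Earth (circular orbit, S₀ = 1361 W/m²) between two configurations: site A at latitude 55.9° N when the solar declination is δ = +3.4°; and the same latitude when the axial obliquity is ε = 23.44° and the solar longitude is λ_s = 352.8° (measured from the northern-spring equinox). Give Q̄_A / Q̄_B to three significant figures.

— Configuration A (φ=+55.9°):
cos H₀ = −tan(+55.9°) tan(+3.400°) = -0.0877, H₀ = 1.6587 rad.
Bracket: H₀ sin φ sin δ + cos φ cos δ sin H₀ = 1.6587×0.82806×0.05931 + 0.56064×0.99824×0.99614 = 0.081462 + 0.557493 = 0.638955.
Q̄ = (S₀/π) × [bracket] = (1361/π) × 0.638955 = 276.81 W/m².
— Configuration B (φ=+55.9°):
Solar declination: sin δ = sin ε · sin λ_s = sin 23.44° × sin 352.8° = -0.04986, so δ = -2.858°.
cos H₀ = −tan(+55.9°) tan(-2.858°) = 0.0737, H₀ = 1.4970 rad.
Bracket: H₀ sin φ sin δ + cos φ cos δ sin H₀ = 1.4970×0.82806×-0.04986 + 0.56064×0.99876×0.99728 = -0.061807 + 0.558422 = 0.496615.
Q̄ = (S₀/π) × [bracket] = (1361/π) × 0.496615 = 215.14 W/m².
Ratio Q̄_A / Q̄_B = 276.81 / 215.14 = 1.287.

Q̄_A / Q̄_B ≈ 1.29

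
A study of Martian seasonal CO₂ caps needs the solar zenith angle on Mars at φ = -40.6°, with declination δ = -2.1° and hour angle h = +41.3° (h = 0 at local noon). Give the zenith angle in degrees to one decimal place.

cos θ_z = sin φ sin δ + cos φ cos δ cos h = 0.023847 + 0.570030 = 0.593877.
θ_z = arccos(0.593877) = 53.6°.

θ_z = 53.6°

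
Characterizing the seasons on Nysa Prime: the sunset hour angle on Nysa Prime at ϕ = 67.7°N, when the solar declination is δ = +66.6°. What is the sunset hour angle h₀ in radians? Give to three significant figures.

h₀ = 3.14 rad

Sunrise equation: cos h₀ = −tan ϕ · tan δ = -5.6345 ≤ −1, so the host star never sets (polar day) and h₀ = π.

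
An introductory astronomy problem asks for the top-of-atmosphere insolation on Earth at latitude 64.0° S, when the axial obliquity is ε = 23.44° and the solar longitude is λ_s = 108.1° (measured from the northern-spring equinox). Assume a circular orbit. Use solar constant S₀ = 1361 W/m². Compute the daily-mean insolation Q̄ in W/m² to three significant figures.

Q̄ ≈ 11.0 W/m²

Solar declination: sin δ = sin ε · sin λ_s = sin 23.44° × sin 108.1° = 0.37810, so δ = +22.216°.
cos H₀ = −tan(-64.0°) tan(+22.216°) = 0.8374, H₀ = 0.5783 rad.
Bracket: H₀ sin φ sin δ + cos φ cos δ sin H₀ = 0.5783×-0.89879×0.37810 + 0.43837×0.92576×0.54660 = -0.196525 + 0.221824 = 0.025299.
Q̄ = (S₀/π) × [bracket] = (1361/π) × 0.025299 = 10.96 W/m².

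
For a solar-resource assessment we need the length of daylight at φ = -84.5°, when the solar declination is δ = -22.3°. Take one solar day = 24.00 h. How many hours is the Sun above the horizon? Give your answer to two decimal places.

24.00 h

Sunrise equation: cos H₀ = −tan φ · tan δ = -4.2594 ≤ −1, so the Sun never sets (polar day) and H₀ = π.
Daylight = 2H₀/(2π) × 24.00 h = (3.1416/π) × 24.00 = 24.00 h.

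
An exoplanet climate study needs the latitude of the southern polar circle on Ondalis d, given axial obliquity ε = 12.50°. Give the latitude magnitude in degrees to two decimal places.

77.50°

The polar circle is the lowest latitude that experiences at least one full rotation of continuous darkness at the northern-summer solstice; it lies at |φ| = 90° − ε = 90° − 12.50° = 77.50°.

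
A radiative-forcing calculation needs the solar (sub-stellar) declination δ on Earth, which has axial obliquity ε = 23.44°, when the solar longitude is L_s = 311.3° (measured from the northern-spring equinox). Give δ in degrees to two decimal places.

sin δ = sin ε · sin L_s = sin 23.44° × sin 311.3° = -0.298844.
δ = arcsin(-0.298844) = -17.39°.

δ = -17.39°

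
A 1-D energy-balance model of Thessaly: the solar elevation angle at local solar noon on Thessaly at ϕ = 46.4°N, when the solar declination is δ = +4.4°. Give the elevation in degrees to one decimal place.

48.0°

At local noon the hour angle is zero, so the zenith angle equals |ϕ − δ| = |+46.4° − (+4.400°)| = 42.000°.
Elevation = 90° − 42.000° = 48.0°.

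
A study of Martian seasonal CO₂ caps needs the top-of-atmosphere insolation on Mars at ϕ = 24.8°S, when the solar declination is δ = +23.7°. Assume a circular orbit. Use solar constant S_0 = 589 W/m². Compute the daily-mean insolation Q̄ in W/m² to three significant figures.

Q̄ ≈ 109 W/m²

cos h₀ = −tan(-24.8°) tan(+23.700°) = 0.2028, h₀ = 1.3665 rad.
Bracket: h₀ sin ϕ sin δ + cos ϕ cos δ sin h₀ = 1.3665×-0.41945×0.40195 + 0.90778×0.91566×0.97921 = -0.230389 + 0.813937 = 0.583548.
Q̄ = (S_0/π) × [bracket] = (589/π) × 0.583548 = 109.4 W/m².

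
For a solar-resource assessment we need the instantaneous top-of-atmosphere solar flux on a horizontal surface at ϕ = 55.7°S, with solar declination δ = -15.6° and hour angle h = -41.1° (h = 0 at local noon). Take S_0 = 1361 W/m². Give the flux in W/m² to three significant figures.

859 W/m²

cos θ_z = sin ϕ sin δ + cos ϕ cos δ cos h = 0.222154 + 0.409009 = 0.631163.
Flux = S_0 · cos θ_z = 1361 × 0.631163 = 859.0 W/m².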